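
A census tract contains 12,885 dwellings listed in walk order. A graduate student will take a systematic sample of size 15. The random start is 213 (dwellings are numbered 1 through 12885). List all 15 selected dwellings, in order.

213, 1072, 1931, 2790, 3649, 4508, 5367, 6226, 7085, 7944, 8803, 9662, 10521, 11380, 12239

k = N/n = 12885/15 = 859
dwelling 1: 213
dwelling 2: 213 + 859 = 1072
dwelling 3: 1072 + 859 = 1931
dwelling 4: 1931 + 859 = 2790
dwelling 5: 2790 + 859 = 3649
dwelling 6: 3649 + 859 = 4508
dwelling 7: 4508 + 859 = 5367
dwelling 8: 5367 + 859 = 6226
dwelling 9: 6226 + 859 = 7085
dwelling 10: 7085 + 859 = 7944
dwelling 11: 7944 + 859 = 8803
dwelling 12: 8803 + 859 = 9662
dwelling 13: 9662 + 859 = 10521
dwelling 14: 10521 + 859 = 11380
dwelling 15: 11380 + 859 = 12239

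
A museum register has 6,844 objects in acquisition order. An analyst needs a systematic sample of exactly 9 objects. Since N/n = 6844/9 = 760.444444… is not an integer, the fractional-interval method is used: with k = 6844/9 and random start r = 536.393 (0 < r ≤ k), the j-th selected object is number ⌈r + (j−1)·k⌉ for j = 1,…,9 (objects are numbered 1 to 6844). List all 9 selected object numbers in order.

537, 1297, 2058, 2818, 3579, 4339, 5100, 5860, 6620

j=1: r + 0k = 536.393 → ⌈·⌉ = 537
j=2: r + 1k = 1296.837444… → ⌈·⌉ = 1297
j=3: r + 2k = 2057.281888… → ⌈·⌉ = 2058
j=4: r + 3k = 2817.726333… → ⌈·⌉ = 2818
j=5: r + 4k = 3578.170777… → ⌈·⌉ = 3579
j=6: r + 5k = 4338.615222… → ⌈·⌉ = 4339
j=7: r + 6k = 5099.059666… → ⌈·⌉ = 5100
j=8: r + 7k = 5859.504111… → ⌈·⌉ = 5860
j=9: r + 8k = 6619.948555… → ⌈·⌉ = 6620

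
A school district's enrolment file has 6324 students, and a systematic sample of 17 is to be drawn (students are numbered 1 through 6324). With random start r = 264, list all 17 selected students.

264, 636, 1008, 1380, 1752, 2124, 2496, 2868, 3240, 3612, 3984, 4356, 4728, 5100, 5472, 5844, 6216

k = N/n = 6324/17 = 372
student 1: 264
student 2: 264 + 372 = 636
student 3: 636 + 372 = 1008
student 4: 1008 + 372 = 1380
student 5: 1380 + 372 = 1752
student 6: 1752 + 372 = 2124
student 7: 2124 + 372 = 2496
student 8: 2496 + 372 = 2868
student 9: 2868 + 372 = 3240
student 10: 3240 + 372 = 3612
student 11: 3612 + 372 = 3984
student 12: 3984 + 372 = 4356
student 13: 4356 + 372 = 4728
student 14: 4728 + 372 = 5100
student 15: 5100 + 372 = 5472
student 16: 5472 + 372 = 5844
student 17: 5844 + 372 = 6216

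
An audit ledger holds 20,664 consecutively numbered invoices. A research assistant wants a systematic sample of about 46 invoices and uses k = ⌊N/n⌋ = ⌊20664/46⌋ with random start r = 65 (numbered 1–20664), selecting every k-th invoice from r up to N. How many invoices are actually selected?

46

k = ⌊20664/46⌋ = 449
Achieved size = ⌊(20664 − 65)/449⌋ + 1 = ⌊20599/449⌋ + 1 = 45 + 1 = 46
(last selection: 65 + 45×449 = 20270 ≤ 20664; next would be 20719 > 20664)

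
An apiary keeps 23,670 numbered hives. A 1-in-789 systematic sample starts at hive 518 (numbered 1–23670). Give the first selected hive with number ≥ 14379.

k = 789
Steps past start: ⌈(14379 − 518)/789⌉ = ⌈13861/789⌉ = 18
Selected hive: 518 + 18×789 = 14720

14720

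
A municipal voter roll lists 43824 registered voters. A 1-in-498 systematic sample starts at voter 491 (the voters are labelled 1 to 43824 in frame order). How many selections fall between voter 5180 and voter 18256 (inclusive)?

26

k = 498
First selection ≥ 5180: 491 + ⌈(5180−491)/498⌉·498 = 491 + 10×498 = 5471
Last selection ≤ 18256: 491 + ⌊(18256−491)/498⌋·498 = 491 + 35×498 = 17921
Count = 35 − 10 + 1 = 26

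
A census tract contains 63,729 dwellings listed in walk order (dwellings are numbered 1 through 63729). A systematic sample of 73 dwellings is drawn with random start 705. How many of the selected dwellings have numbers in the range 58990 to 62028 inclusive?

k = 63729/73 = 873
First selection ≥ 58990: 705 + ⌈(58990−705)/873⌉·873 = 705 + 67×873 = 59196
Last selection ≤ 62028: 705 + ⌊(62028−705)/873⌋·873 = 705 + 70×873 = 61815
Count = 70 − 67 + 1 = 4

4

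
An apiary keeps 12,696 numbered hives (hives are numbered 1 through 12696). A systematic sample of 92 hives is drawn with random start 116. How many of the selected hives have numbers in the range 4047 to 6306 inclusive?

k = 12696/92 = 138
First selection ≥ 4047: 116 + ⌈(4047−116)/138⌉·138 = 116 + 29×138 = 4118
Last selection ≤ 6306: 116 + ⌊(6306−116)/138⌋·138 = 116 + 44×138 = 6188
Count = 44 − 29 + 1 = 16

16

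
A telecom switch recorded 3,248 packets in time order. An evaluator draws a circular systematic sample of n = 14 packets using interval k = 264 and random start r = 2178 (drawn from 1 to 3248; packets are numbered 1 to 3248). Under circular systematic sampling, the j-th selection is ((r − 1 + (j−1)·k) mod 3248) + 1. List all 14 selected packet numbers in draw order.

Selection 1: 2178
Selection 2: 2178 + 264 = 2442
Selection 3: 2442 + 264 = 2706
Selection 4: 2706 + 264 = 2970
Selection 5: 2970 + 264 = 3234
Selection 6: 3234 + 264 = 3498 → 3498 − 3248 = 250
Selection 7: 250 + 264 = 514
Selection 8: 514 + 264 = 778
Selection 9: 778 + 264 = 1042
Selection 10: 1042 + 264 = 1306
Selection 11: 1306 + 264 = 1570
Selection 12: 1570 + 264 = 1834
Selection 13: 1834 + 264 = 2098
Selection 14: 2098 + 264 = 2362

2178, 2442, 2706, 2970, 3234, 250, 514, 778, 1042, 1306, 1570, 1834, 2098, 2362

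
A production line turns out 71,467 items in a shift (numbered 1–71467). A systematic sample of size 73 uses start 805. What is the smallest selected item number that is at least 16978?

17448

k = 71467/73 = 979
Steps past start: ⌈(16978 − 805)/979⌉ = ⌈16173/979⌉ = 17
Selected item: 805 + 17×979 = 17448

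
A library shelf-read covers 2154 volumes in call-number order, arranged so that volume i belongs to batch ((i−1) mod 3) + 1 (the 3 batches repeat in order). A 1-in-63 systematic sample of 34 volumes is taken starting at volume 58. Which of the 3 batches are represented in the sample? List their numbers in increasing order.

1

Consecutive selections differ by k = 63, so their batch numbers differ by 63 mod 3 = 0.
gcd(63, 3) = 3, so the sample visits 3/3 = 1 distinct residues mod 3.
Start 58 is batch 1; the batches hit are 1.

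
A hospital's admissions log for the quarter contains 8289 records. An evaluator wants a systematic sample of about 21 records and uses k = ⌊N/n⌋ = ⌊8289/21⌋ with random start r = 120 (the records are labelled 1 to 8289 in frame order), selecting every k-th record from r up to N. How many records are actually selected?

k = ⌊8289/21⌋ = 394
Achieved size = ⌊(8289 − 120)/394⌋ + 1 = ⌊8169/394⌋ + 1 = 20 + 1 = 21
(last selection: 120 + 20×394 = 8000 ≤ 8289; next would be 8394 > 8289)

21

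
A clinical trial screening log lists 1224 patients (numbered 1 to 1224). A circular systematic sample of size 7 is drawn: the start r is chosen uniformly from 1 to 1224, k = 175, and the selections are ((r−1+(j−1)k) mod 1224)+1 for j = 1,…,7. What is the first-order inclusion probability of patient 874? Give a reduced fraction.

For each position j, as r ranges over 1…1224 the j-th selection hits every patient exactly once, so patient 874 is selected for exactly 7 of the 1224 starts.
Inclusion probability = 7/1224.

7/1224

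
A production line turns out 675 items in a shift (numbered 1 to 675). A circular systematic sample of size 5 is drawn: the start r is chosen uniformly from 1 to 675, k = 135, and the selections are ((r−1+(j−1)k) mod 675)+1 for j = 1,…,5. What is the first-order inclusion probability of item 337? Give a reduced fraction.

1/135

For each position j, as r ranges over 1…675 the j-th selection hits every item exactly once, so item 337 is selected for exactly 5 of the 675 starts.
Inclusion probability = 5/675 = 1/135.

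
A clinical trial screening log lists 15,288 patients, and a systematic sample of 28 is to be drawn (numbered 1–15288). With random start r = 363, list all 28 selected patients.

363, 909, 1455, 2001, 2547, 3093, 3639, 4185, 4731, 5277, 5823, 6369, 6915, 7461, 8007, 8553, 9099, 9645, 10191, 10737, 11283, 11829, 12375, 12921, 13467, 14013, 14559, 15105

k = N/n = 15288/28 = 546
patient 1: 363
patient 2: 363 + 546 = 909
patient 3: 909 + 546 = 1455
patient 4: 1455 + 546 = 2001
patient 5: 2001 + 546 = 2547
patient 6: 2547 + 546 = 3093
patient 7: 3093 + 546 = 3639
patient 8: 3639 + 546 = 4185
patient 9: 4185 + 546 = 4731
patient 10: 4731 + 546 = 5277
patient 11: 5277 + 546 = 5823
patient 12: 5823 + 546 = 6369
patient 13: 6369 + 546 = 6915
patient 14: 6915 + 546 = 7461
patient 15: 7461 + 546 = 8007
patient 16: 8007 + 546 = 8553
patient 17: 8553 + 546 = 9099
patient 18: 9099 + 546 = 9645
patient 19: 9645 + 546 = 10191
patient 20: 10191 + 546 = 10737
patient 21: 10737 + 546 = 11283
patient 22: 11283 + 546 = 11829
patient 23: 11829 + 546 = 12375
patient 24: 12375 + 546 = 12921
patient 25: 12921 + 546 = 13467
patient 26: 13467 + 546 = 14013
patient 27: 14013 + 546 = 14559
patient 28: 14559 + 546 = 15105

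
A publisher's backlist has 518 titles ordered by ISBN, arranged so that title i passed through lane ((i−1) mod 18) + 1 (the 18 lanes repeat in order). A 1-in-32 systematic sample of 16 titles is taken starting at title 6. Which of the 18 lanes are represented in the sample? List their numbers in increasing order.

2, 4, 6, 8, 10, 12, 14, 16, 18

Consecutive selections differ by k = 32, so their lane numbers differ by 32 mod 18 = 14.
gcd(32, 18) = 2, so the sample visits 18/2 = 9 distinct residues mod 18.
Start 6 is lane 6; the lanes hit are 2, 4, 6, 8, 10, 12, 14, 16, 18.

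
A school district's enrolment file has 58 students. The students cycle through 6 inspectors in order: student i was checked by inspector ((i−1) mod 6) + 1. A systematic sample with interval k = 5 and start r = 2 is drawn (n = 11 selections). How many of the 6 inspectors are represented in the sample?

Consecutive selections differ by k = 5, so their inspector numbers differ by 5 mod 6 = 5.
gcd(5, 6) = 1, so the sample visits 6/1 = 6 distinct residues mod 6.
Start 2 is inspector 2; the inspectors hit are 1, 2, 3, 4, 5, 6.

6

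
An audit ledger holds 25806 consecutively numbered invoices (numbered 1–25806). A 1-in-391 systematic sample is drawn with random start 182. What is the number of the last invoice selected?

k = 391
66th selection = r + (66−1)·k = 182 + 65×391 = 182 + 25415 = 25597

25597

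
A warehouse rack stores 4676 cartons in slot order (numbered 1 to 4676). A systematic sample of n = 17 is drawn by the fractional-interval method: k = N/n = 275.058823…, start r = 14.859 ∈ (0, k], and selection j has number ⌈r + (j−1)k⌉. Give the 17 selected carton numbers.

15, 290, 565, 841, 1116, 1391, 1666, 1941, 2216, 2491, 2766, 3041, 3316, 3591, 3866, 4141, 4416

j=1: r + 0k = 14.859 → ⌈·⌉ = 15
j=2: r + 1k = 289.917823… → ⌈·⌉ = 290
j=3: r + 2k = 564.976647… → ⌈·⌉ = 565
j=4: r + 3k = 840.035470… → ⌈·⌉ = 841
j=5: r + 4k = 1115.094294… → ⌈·⌉ = 1116
j=6: r + 5k = 1390.153117… → ⌈·⌉ = 1391
j=7: r + 6k = 1665.211941… → ⌈·⌉ = 1666
j=8: r + 7k = 1940.270764… → ⌈·⌉ = 1941
j=9: r + 8k = 2215.329588… → ⌈·⌉ = 2216
j=10: r + 9k = 2490.388411… → ⌈·⌉ = 2491
j=11: r + 10k = 2765.447235… → ⌈·⌉ = 2766
j=12: r + 11k = 3040.506058… → ⌈·⌉ = 3041
j=13: r + 12k = 3315.564882… → ⌈·⌉ = 3316
j=14: r + 13k = 3590.623705… → ⌈·⌉ = 3591
j=15: r + 14k = 3865.682529… → ⌈·⌉ = 3866
j=16: r + 15k = 4140.741352… → ⌈·⌉ = 4141
j=17: r + 16k = 4415.800176… → ⌈·⌉ = 4416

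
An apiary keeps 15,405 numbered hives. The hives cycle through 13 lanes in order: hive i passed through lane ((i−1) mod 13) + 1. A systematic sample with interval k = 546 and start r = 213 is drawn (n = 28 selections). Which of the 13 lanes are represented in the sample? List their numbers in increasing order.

5

Consecutive selections differ by k = 546, so their lane numbers differ by 546 mod 13 = 0.
gcd(546, 13) = 13, so the sample visits 13/13 = 1 distinct residues mod 13.
Start 213 is lane 5; the lanes hit are 5.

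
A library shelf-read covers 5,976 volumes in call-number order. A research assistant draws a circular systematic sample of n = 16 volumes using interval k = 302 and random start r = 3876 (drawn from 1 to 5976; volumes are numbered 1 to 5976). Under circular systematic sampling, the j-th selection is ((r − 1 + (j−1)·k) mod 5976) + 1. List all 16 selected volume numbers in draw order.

3876, 4178, 4480, 4782, 5084, 5386, 5688, 14, 316, 618, 920, 1222, 1524, 1826, 2128, 2430

Selection 1: 3876
Selection 2: 3876 + 302 = 4178
Selection 3: 4178 + 302 = 4480
Selection 4: 4480 + 302 = 4782
Selection 5: 4782 + 302 = 5084
Selection 6: 5084 + 302 = 5386
Selection 7: 5386 + 302 = 5688
Selection 8: 5688 + 302 = 5990 → 5990 − 5976 = 14
Selection 9: 14 + 302 = 316
Selection 10: 316 + 302 = 618
Selection 11: 618 + 302 = 920
Selection 12: 920 + 302 = 1222
Selection 13: 1222 + 302 = 1524
Selection 14: 1524 + 302 = 1826
Selection 15: 1826 + 302 = 2128
Selection 16: 2128 + 302 = 2430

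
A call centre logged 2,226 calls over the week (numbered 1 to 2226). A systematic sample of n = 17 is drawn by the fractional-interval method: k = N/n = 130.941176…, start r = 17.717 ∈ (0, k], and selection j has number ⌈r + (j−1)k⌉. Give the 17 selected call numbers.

j=1: r + 0k = 17.717 → ⌈·⌉ = 18
j=2: r + 1k = 148.658176… → ⌈·⌉ = 149
j=3: r + 2k = 279.599352… → ⌈·⌉ = 280
j=4: r + 3k = 410.540529… → ⌈·⌉ = 411
j=5: r + 4k = 541.481705… → ⌈·⌉ = 542
j=6: r + 5k = 672.422882… → ⌈·⌉ = 673
j=7: r + 6k = 803.364058… → ⌈·⌉ = 804
j=8: r + 7k = 934.305235… → ⌈·⌉ = 935
j=9: r + 8k = 1065.246411… → ⌈·⌉ = 1066
j=10: r + 9k = 1196.187588… → ⌈·⌉ = 1197
j=11: r + 10k = 1327.128764… → ⌈·⌉ = 1328
j=12: r + 11k = 1458.069941… → ⌈·⌉ = 1459
j=13: r + 12k = 1589.011117… → ⌈·⌉ = 1590
j=14: r + 13k = 1719.952294… → ⌈·⌉ = 1720
j=15: r + 14k = 1850.893470… → ⌈·⌉ = 1851
j=16: r + 15k = 1981.834647… → ⌈·⌉ = 1982
j=17: r + 16k = 2112.775823… → ⌈·⌉ = 2113

18, 149, 280, 411, 542, 673, 804, 935, 1066, 1197, 1328, 1459, 1590, 1720, 1851, 1982, 2113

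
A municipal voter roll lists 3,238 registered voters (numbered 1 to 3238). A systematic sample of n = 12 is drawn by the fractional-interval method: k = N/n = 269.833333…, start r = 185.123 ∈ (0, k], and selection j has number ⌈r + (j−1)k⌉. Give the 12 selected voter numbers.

186, 455, 725, 995, 1265, 1535, 1805, 2074, 2344, 2614, 2884, 3154

j=1: r + 0k = 185.123 → ⌈·⌉ = 186
j=2: r + 1k = 454.956333… → ⌈·⌉ = 455
j=3: r + 2k = 724.789666… → ⌈·⌉ = 725
j=4: r + 3k = 994.623 → ⌈·⌉ = 995
j=5: r + 4k = 1264.456333… → ⌈·⌉ = 1265
j=6: r + 5k = 1534.289666… → ⌈·⌉ = 1535
j=7: r + 6k = 1804.123 → ⌈·⌉ = 1805
j=8: r + 7k = 2073.956333… → ⌈·⌉ = 2074
j=9: r + 8k = 2343.789666… → ⌈·⌉ = 2344
j=10: r + 9k = 2613.623 → ⌈·⌉ = 2614
j=11: r + 10k = 2883.456333… → ⌈·⌉ = 2884
j=12: r + 11k = 3153.289666… → ⌈·⌉ = 3154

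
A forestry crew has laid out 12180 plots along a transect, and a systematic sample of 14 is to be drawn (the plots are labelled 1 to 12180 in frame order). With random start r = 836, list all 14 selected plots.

k = N/n = 12180/14 = 870
plot 1: 836
plot 2: 836 + 870 = 1706
plot 3: 1706 + 870 = 2576
plot 4: 2576 + 870 = 3446
plot 5: 3446 + 870 = 4316
plot 6: 4316 + 870 = 5186
plot 7: 5186 + 870 = 6056
plot 8: 6056 + 870 = 6926
plot 9: 6926 + 870 = 7796
plot 10: 7796 + 870 = 8666
plot 11: 8666 + 870 = 9536
plot 12: 9536 + 870 = 10406
plot 13: 10406 + 870 = 11276
plot 14: 11276 + 870 = 12146

836, 1706, 2576, 3446, 4316, 5186, 6056, 6926, 7796, 8666, 9536, 10406, 11276, 12146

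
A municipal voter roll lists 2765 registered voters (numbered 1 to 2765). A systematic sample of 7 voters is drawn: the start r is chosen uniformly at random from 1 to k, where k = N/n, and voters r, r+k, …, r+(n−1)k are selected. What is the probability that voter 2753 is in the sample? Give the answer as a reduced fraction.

k = 2765/7 = 395.
Voter 2753 is selected iff r ≡ 2753 (mod 395); exactly one such r in {1,…,395}.
Inclusion probability = 1/395.

1/395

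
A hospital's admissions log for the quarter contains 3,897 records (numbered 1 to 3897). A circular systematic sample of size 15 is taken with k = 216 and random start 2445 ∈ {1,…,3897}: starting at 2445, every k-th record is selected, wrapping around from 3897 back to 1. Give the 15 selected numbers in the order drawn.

2445, 2661, 2877, 3093, 3309, 3525, 3741, 60, 276, 492, 708, 924, 1140, 1356, 1572

Selection 1: 2445
Selection 2: 2445 + 216 = 2661
Selection 3: 2661 + 216 = 2877
Selection 4: 2877 + 216 = 3093
Selection 5: 3093 + 216 = 3309
Selection 6: 3309 + 216 = 3525
Selection 7: 3525 + 216 = 3741
Selection 8: 3741 + 216 = 3957 → 3957 − 3897 = 60
Selection 9: 60 + 216 = 276
Selection 10: 276 + 216 = 492
Selection 11: 492 + 216 = 708
Selection 12: 708 + 216 = 924
Selection 13: 924 + 216 = 1140
Selection 14: 1140 + 216 = 1356
Selection 15: 1356 + 216 = 1572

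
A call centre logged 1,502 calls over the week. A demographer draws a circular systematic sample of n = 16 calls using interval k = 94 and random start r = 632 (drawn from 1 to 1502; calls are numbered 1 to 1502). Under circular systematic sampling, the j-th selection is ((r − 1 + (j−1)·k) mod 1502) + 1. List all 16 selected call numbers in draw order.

632, 726, 820, 914, 1008, 1102, 1196, 1290, 1384, 1478, 70, 164, 258, 352, 446, 540

Selection 1: 632
Selection 2: 632 + 94 = 726
Selection 3: 726 + 94 = 820
Selection 4: 820 + 94 = 914
Selection 5: 914 + 94 = 1008
Selection 6: 1008 + 94 = 1102
Selection 7: 1102 + 94 = 1196
Selection 8: 1196 + 94 = 1290
Selection 9: 1290 + 94 = 1384
Selection 10: 1384 + 94 = 1478
Selection 11: 1478 + 94 = 1572 → 1572 − 1502 = 70
Selection 12: 70 + 94 = 164
Selection 13: 164 + 94 = 258
Selection 14: 258 + 94 = 352
Selection 15: 352 + 94 = 446
Selection 16: 446 + 94 = 540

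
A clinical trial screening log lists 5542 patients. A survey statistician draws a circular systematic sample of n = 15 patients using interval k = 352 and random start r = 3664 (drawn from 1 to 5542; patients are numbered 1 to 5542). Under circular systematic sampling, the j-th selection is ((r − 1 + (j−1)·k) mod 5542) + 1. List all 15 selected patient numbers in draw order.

3664, 4016, 4368, 4720, 5072, 5424, 234, 586, 938, 1290, 1642, 1994, 2346, 2698, 3050

Selection 1: 3664
Selection 2: 3664 + 352 = 4016
Selection 3: 4016 + 352 = 4368
Selection 4: 4368 + 352 = 4720
Selection 5: 4720 + 352 = 5072
Selection 6: 5072 + 352 = 5424
Selection 7: 5424 + 352 = 5776 → 5776 − 5542 = 234
Selection 8: 234 + 352 = 586
Selection 9: 586 + 352 = 938
Selection 10: 938 + 352 = 1290
Selection 11: 1290 + 352 = 1642
Selection 12: 1642 + 352 = 1994
Selection 13: 1994 + 352 = 2346
Selection 14: 2346 + 352 = 2698
Selection 15: 2698 + 352 = 3050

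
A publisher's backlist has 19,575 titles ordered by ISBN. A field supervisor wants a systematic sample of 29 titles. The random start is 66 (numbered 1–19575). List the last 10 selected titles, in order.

12891, 13566, 14241, 14916, 15591, 16266, 16941, 17616, 18291, 18966

k = N/n = 19575/29 = 675
20th selection = 66 + 19×675 = 12891
21st: 12891 + 675 = 13566
22nd: 13566 + 675 = 14241
23rd: 14241 + 675 = 14916
24th: 14916 + 675 = 15591
25th: 15591 + 675 = 16266
26th: 16266 + 675 = 16941
27th: 16941 + 675 = 17616
28th: 17616 + 675 = 18291
29th: 18291 + 675 = 18966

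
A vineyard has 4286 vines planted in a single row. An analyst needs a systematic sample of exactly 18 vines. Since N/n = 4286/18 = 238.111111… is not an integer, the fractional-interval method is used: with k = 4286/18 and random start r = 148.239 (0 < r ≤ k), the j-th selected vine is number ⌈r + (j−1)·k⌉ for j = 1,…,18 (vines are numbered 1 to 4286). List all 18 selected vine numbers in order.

j=1: r + 0k = 148.239 → ⌈·⌉ = 149
j=2: r + 1k = 386.350111… → ⌈·⌉ = 387
j=3: r + 2k = 624.461222… → ⌈·⌉ = 625
j=4: r + 3k = 862.572333… → ⌈·⌉ = 863
j=5: r + 4k = 1100.683444… → ⌈·⌉ = 1101
j=6: r + 5k = 1338.794555… → ⌈·⌉ = 1339
j=7: r + 6k = 1576.905666… → ⌈·⌉ = 1577
j=8: r + 7k = 1815.016777… → ⌈·⌉ = 1816
j=9: r + 8k = 2053.127888… → ⌈·⌉ = 2054
j=10: r + 9k = 2291.239 → ⌈·⌉ = 2292
j=11: r + 10k = 2529.350111… → ⌈·⌉ = 2530
j=12: r + 11k = 2767.461222… → ⌈·⌉ = 2768
j=13: r + 12k = 3005.572333… → ⌈·⌉ = 3006
j=14: r + 13k = 3243.683444… → ⌈·⌉ = 3244
j=15: r + 14k = 3481.794555… → ⌈·⌉ = 3482
j=16: r + 15k = 3719.905666… → ⌈·⌉ = 3720
j=17: r + 16k = 3958.016777… → ⌈·⌉ = 3959
j=18: r + 17k = 4196.127888… → ⌈·⌉ = 4197

149, 387, 625, 863, 1101, 1339, 1577, 1816, 2054, 2292, 2530, 2768, 3006, 3244, 3482, 3720, 3959, 4197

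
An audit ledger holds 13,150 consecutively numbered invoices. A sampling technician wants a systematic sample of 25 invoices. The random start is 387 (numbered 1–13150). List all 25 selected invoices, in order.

387, 913, 1439, 1965, 2491, 3017, 3543, 4069, 4595, 5121, 5647, 6173, 6699, 7225, 7751, 8277, 8803, 9329, 9855, 10381, 10907, 11433, 11959, 12485, 13011

k = N/n = 13150/25 = 526
invoice 1: 387
invoice 2: 387 + 526 = 913
invoice 3: 913 + 526 = 1439
invoice 4: 1439 + 526 = 1965
invoice 5: 1965 + 526 = 2491
invoice 6: 2491 + 526 = 3017
invoice 7: 3017 + 526 = 3543
invoice 8: 3543 + 526 = 4069
invoice 9: 4069 + 526 = 4595
invoice 10: 4595 + 526 = 5121
invoice 11: 5121 + 526 = 5647
invoice 12: 5647 + 526 = 6173
invoice 13: 6173 + 526 = 6699
invoice 14: 6699 + 526 = 7225
invoice 15: 7225 + 526 = 7751
invoice 16: 7751 + 526 = 8277
invoice 17: 8277 + 526 = 8803
invoice 18: 8803 + 526 = 9329
invoice 19: 9329 + 526 = 9855
invoice 20: 9855 + 526 = 10381
invoice 21: 10381 + 526 = 10907
invoice 22: 10907 + 526 = 11433
invoice 23: 11433 + 526 = 11959
invoice 24: 11959 + 526 = 12485
invoice 25: 12485 + 526 = 13011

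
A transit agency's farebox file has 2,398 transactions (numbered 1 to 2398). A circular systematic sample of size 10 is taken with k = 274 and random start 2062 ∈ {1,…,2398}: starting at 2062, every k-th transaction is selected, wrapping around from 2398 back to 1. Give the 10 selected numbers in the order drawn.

2062, 2336, 212, 486, 760, 1034, 1308, 1582, 1856, 2130

Selection 1: 2062
Selection 2: 2062 + 274 = 2336
Selection 3: 2336 + 274 = 2610 → 2610 − 2398 = 212
Selection 4: 212 + 274 = 486
Selection 5: 486 + 274 = 760
Selection 6: 760 + 274 = 1034
Selection 7: 1034 + 274 = 1308
Selection 8: 1308 + 274 = 1582
Selection 9: 1582 + 274 = 1856
Selection 10: 1856 + 274 = 2130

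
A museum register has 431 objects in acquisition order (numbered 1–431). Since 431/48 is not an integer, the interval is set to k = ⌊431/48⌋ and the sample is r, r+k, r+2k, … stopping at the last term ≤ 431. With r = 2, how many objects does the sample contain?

k = ⌊431/48⌋ = 8
Achieved size = ⌊(431 − 2)/8⌋ + 1 = ⌊429/8⌋ + 1 = 53 + 1 = 54
(last selection: 2 + 53×8 = 426 ≤ 431; next would be 434 > 431)

54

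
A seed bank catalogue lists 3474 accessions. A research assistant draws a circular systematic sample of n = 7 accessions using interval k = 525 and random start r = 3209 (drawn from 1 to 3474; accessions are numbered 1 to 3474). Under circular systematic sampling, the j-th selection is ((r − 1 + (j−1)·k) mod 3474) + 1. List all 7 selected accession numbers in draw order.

3209, 260, 785, 1310, 1835, 2360, 2885

Selection 1: 3209
Selection 2: 3209 + 525 = 3734 → 3734 − 3474 = 260
Selection 3: 260 + 525 = 785
Selection 4: 785 + 525 = 1310
Selection 5: 1310 + 525 = 1835
Selection 6: 1835 + 525 = 2360
Selection 7: 2360 + 525 = 2885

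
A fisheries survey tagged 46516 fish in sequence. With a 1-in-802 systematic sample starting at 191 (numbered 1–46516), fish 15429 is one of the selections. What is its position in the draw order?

k = 802
position = (15429 − 191)/802 + 1 = 15238/802 + 1 = 19 + 1 = 20

20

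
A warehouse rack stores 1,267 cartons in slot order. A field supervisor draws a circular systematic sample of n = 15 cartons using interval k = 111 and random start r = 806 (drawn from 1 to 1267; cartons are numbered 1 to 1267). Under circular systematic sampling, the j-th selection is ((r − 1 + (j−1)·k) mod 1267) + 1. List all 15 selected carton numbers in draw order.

Selection 1: 806
Selection 2: 806 + 111 = 917
Selection 3: 917 + 111 = 1028
Selection 4: 1028 + 111 = 1139
Selection 5: 1139 + 111 = 1250
Selection 6: 1250 + 111 = 1361 → 1361 − 1267 = 94
Selection 7: 94 + 111 = 205
Selection 8: 205 + 111 = 316
Selection 9: 316 + 111 = 427
Selection 10: 427 + 111 = 538
Selection 11: 538 + 111 = 649
Selection 12: 649 + 111 = 760
Selection 13: 760 + 111 = 871
Selection 14: 871 + 111 = 982
Selection 15: 982 + 111 = 1093

806, 917, 1028, 1139, 1250, 94, 205, 316, 427, 538, 649, 760, 871, 982, 1093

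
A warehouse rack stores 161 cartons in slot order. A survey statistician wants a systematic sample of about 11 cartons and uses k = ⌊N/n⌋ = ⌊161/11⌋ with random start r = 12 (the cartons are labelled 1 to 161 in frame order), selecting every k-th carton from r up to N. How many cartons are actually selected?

k = ⌊161/11⌋ = 14
Achieved size = ⌊(161 − 12)/14⌋ + 1 = ⌊149/14⌋ + 1 = 10 + 1 = 11
(last selection: 12 + 10×14 = 152 ≤ 161; next would be 166 > 161)

11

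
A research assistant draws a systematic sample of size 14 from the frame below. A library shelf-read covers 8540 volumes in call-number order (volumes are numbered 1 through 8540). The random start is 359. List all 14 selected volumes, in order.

k = N/n = 8540/14 = 610
volume 1: 359
volume 2: 359 + 610 = 969
volume 3: 969 + 610 = 1579
volume 4: 1579 + 610 = 2189
volume 5: 2189 + 610 = 2799
volume 6: 2799 + 610 = 3409
volume 7: 3409 + 610 = 4019
volume 8: 4019 + 610 = 4629
volume 9: 4629 + 610 = 5239
volume 10: 5239 + 610 = 5849
volume 11: 5849 + 610 = 6459
volume 12: 6459 + 610 = 7069
volume 13: 7069 + 610 = 7679
volume 14: 7679 + 610 = 8289

359, 969, 1579, 2189, 2799, 3409, 4019, 4629, 5239, 5849, 6459, 7069, 7679, 8289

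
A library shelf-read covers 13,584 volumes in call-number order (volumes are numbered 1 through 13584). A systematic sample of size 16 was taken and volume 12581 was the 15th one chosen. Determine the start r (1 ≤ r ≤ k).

695

k = 13584/16 = 849
r = 12581 − (15−1)×849 = 12581 − 11886 = 695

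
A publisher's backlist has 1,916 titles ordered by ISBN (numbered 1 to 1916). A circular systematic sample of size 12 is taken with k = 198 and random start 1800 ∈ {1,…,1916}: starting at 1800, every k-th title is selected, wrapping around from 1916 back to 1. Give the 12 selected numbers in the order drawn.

Selection 1: 1800
Selection 2: 1800 + 198 = 1998 → 1998 − 1916 = 82
Selection 3: 82 + 198 = 280
Selection 4: 280 + 198 = 478
Selection 5: 478 + 198 = 676
Selection 6: 676 + 198 = 874
Selection 7: 874 + 198 = 1072
Selection 8: 1072 + 198 = 1270
Selection 9: 1270 + 198 = 1468
Selection 10: 1468 + 198 = 1666
Selection 11: 1666 + 198 = 1864
Selection 12: 1864 + 198 = 2062 → 2062 − 1916 = 146

1800, 82, 280, 478, 676, 874, 1072, 1270, 1468, 1666, 1864, 146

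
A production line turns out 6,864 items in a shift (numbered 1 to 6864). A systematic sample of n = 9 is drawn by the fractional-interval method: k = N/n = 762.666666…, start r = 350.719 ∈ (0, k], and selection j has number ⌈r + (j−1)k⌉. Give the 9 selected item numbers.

351, 1114, 1877, 2639, 3402, 4165, 4927, 5690, 6453

j=1: r + 0k = 350.719 → ⌈·⌉ = 351
j=2: r + 1k = 1113.385666… → ⌈·⌉ = 1114
j=3: r + 2k = 1876.052333… → ⌈·⌉ = 1877
j=4: r + 3k = 2638.719 → ⌈·⌉ = 2639
j=5: r + 4k = 3401.385666… → ⌈·⌉ = 3402
j=6: r + 5k = 4164.052333… → ⌈·⌉ = 4165
j=7: r + 6k = 4926.719 → ⌈·⌉ = 4927
j=8: r + 7k = 5689.385666… → ⌈·⌉ = 5690
j=9: r + 8k = 6452.052333… → ⌈·⌉ = 6453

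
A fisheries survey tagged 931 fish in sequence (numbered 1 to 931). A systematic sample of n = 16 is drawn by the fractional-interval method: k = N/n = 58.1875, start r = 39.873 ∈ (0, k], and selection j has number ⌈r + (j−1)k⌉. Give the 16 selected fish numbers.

j=1: r + 0k = 39.873 → ⌈·⌉ = 40
j=2: r + 1k = 98.0605 → ⌈·⌉ = 99
j=3: r + 2k = 156.248 → ⌈·⌉ = 157
j=4: r + 3k = 214.4355 → ⌈·⌉ = 215
j=5: r + 4k = 272.623 → ⌈·⌉ = 273
j=6: r + 5k = 330.8105 → ⌈·⌉ = 331
j=7: r + 6k = 388.998 → ⌈·⌉ = 389
j=8: r + 7k = 447.1855 → ⌈·⌉ = 448
j=9: r + 8k = 505.373 → ⌈·⌉ = 506
j=10: r + 9k = 563.5605 → ⌈·⌉ = 564
j=11: r + 10k = 621.748 → ⌈·⌉ = 622
j=12: r + 11k = 679.9355 → ⌈·⌉ = 680
j=13: r + 12k = 738.123 → ⌈·⌉ = 739
j=14: r + 13k = 796.3105 → ⌈·⌉ = 797
j=15: r + 14k = 854.498 → ⌈·⌉ = 855
j=16: r + 15k = 912.6855 → ⌈·⌉ = 913

40, 99, 157, 215, 273, 331, 389, 448, 506, 564, 622, 680, 739, 797, 855, 913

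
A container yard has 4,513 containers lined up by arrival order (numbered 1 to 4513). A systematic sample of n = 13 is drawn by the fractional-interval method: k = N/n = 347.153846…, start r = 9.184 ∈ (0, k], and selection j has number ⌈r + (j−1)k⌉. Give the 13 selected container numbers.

10, 357, 704, 1051, 1398, 1745, 2093, 2440, 2787, 3134, 3481, 3828, 4176

j=1: r + 0k = 9.184 → ⌈·⌉ = 10
j=2: r + 1k = 356.337846… → ⌈·⌉ = 357
j=3: r + 2k = 703.491692… → ⌈·⌉ = 704
j=4: r + 3k = 1050.645538… → ⌈·⌉ = 1051
j=5: r + 4k = 1397.799384… → ⌈·⌉ = 1398
j=6: r + 5k = 1744.953230… → ⌈·⌉ = 1745
j=7: r + 6k = 2092.107076… → ⌈·⌉ = 2093
j=8: r + 7k = 2439.260923… → ⌈·⌉ = 2440
j=9: r + 8k = 2786.414769… → ⌈·⌉ = 2787
j=10: r + 9k = 3133.568615… → ⌈·⌉ = 3134
j=11: r + 10k = 3480.722461… → ⌈·⌉ = 3481
j=12: r + 11k = 3827.876307… → ⌈·⌉ = 3828
j=13: r + 12k = 4175.030153… → ⌈·⌉ = 4176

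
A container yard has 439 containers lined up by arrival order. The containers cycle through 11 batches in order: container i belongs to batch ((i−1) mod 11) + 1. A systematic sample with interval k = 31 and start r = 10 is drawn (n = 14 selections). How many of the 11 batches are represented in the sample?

11

Consecutive selections differ by k = 31, so their batch numbers differ by 31 mod 11 = 9.
gcd(31, 11) = 1, so the sample visits 11/1 = 11 distinct residues mod 11.
Start 10 is batch 10; the batches hit are 1, 2, 3, 4, 5, 6, 7, 8, 9, 10, 11.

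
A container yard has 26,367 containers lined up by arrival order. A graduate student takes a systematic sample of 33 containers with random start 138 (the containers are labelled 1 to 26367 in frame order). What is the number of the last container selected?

25706

k = 26367/33 = 799
33rd selection = r + (33−1)·k = 138 + 32×799 = 138 + 25568 = 25706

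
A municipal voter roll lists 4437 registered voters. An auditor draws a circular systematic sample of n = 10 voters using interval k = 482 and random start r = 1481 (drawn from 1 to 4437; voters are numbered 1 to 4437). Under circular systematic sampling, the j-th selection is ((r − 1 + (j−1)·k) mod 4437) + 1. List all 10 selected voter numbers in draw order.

1481, 1963, 2445, 2927, 3409, 3891, 4373, 418, 900, 1382

Selection 1: 1481
Selection 2: 1481 + 482 = 1963
Selection 3: 1963 + 482 = 2445
Selection 4: 2445 + 482 = 2927
Selection 5: 2927 + 482 = 3409
Selection 6: 3409 + 482 = 3891
Selection 7: 3891 + 482 = 4373
Selection 8: 4373 + 482 = 4855 → 4855 − 4437 = 418
Selection 9: 418 + 482 = 900
Selection 10: 900 + 482 = 1382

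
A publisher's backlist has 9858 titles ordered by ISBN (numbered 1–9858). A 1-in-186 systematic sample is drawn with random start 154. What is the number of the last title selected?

9826

k = 186
53rd selection = r + (53−1)·k = 154 + 52×186 = 154 + 9672 = 9826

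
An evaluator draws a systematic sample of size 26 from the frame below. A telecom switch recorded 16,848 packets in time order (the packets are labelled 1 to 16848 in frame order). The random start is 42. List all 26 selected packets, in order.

42, 690, 1338, 1986, 2634, 3282, 3930, 4578, 5226, 5874, 6522, 7170, 7818, 8466, 9114, 9762, 10410, 11058, 11706, 12354, 13002, 13650, 14298, 14946, 15594, 16242

k = N/n = 16848/26 = 648
packet 1: 42
packet 2: 42 + 648 = 690
packet 3: 690 + 648 = 1338
packet 4: 1338 + 648 = 1986
packet 5: 1986 + 648 = 2634
packet 6: 2634 + 648 = 3282
packet 7: 3282 + 648 = 3930
packet 8: 3930 + 648 = 4578
packet 9: 4578 + 648 = 5226
packet 10: 5226 + 648 = 5874
packet 11: 5874 + 648 = 6522
packet 12: 6522 + 648 = 7170
packet 13: 7170 + 648 = 7818
packet 14: 7818 + 648 = 8466
packet 15: 8466 + 648 = 9114
packet 16: 9114 + 648 = 9762
packet 17: 9762 + 648 = 10410
packet 18: 10410 + 648 = 11058
packet 19: 11058 + 648 = 11706
packet 20: 11706 + 648 = 12354
packet 21: 12354 + 648 = 13002
packet 22: 13002 + 648 = 13650
packet 23: 13650 + 648 = 14298
packet 24: 14298 + 648 = 14946
packet 25: 14946 + 648 = 15594
packet 26: 15594 + 648 = 16242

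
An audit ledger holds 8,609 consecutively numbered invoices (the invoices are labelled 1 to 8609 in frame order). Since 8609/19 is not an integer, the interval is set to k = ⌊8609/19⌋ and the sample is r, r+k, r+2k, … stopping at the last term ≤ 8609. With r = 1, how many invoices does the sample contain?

20

k = ⌊8609/19⌋ = 453
Achieved size = ⌊(8609 − 1)/453⌋ + 1 = ⌊8608/453⌋ + 1 = 19 + 1 = 20
(last selection: 1 + 19×453 = 8608 ≤ 8609; next would be 9061 > 8609)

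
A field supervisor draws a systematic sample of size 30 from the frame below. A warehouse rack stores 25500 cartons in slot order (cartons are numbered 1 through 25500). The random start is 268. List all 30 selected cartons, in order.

k = N/n = 25500/30 = 850
carton 1: 268
carton 2: 268 + 850 = 1118
carton 3: 1118 + 850 = 1968
carton 4: 1968 + 850 = 2818
carton 5: 2818 + 850 = 3668
carton 6: 3668 + 850 = 4518
carton 7: 4518 + 850 = 5368
carton 8: 5368 + 850 = 6218
carton 9: 6218 + 850 = 7068
carton 10: 7068 + 850 = 7918
carton 11: 7918 + 850 = 8768
carton 12: 8768 + 850 = 9618
carton 13: 9618 + 850 = 10468
carton 14: 10468 + 850 = 11318
carton 15: 11318 + 850 = 12168
carton 16: 12168 + 850 = 13018
carton 17: 13018 + 850 = 13868
carton 18: 13868 + 850 = 14718
carton 19: 14718 + 850 = 15568
carton 20: 15568 + 850 = 16418
carton 21: 16418 + 850 = 17268
carton 22: 17268 + 850 = 18118
carton 23: 18118 + 850 = 18968
carton 24: 18968 + 850 = 19818
carton 25: 19818 + 850 = 20668
carton 26: 20668 + 850 = 21518
carton 27: 21518 + 850 = 22368
carton 28: 22368 + 850 = 23218
carton 29: 23218 + 850 = 24068
carton 30: 24068 + 850 = 24918

268, 1118, 1968, 2818, 3668, 4518, 5368, 6218, 7068, 7918, 8768, 9618, 10468, 11318, 12168, 13018, 13868, 14718, 15568, 16418, 17268, 18118, 18968, 19818, 20668, 21518, 22368, 23218, 24068, 24918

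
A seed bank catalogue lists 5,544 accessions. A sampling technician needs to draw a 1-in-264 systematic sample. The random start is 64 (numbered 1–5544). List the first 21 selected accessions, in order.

accession 1: 64
accession 2: 64 + 264 = 328
accession 3: 328 + 264 = 592
accession 4: 592 + 264 = 856
accession 5: 856 + 264 = 1120
accession 6: 1120 + 264 = 1384
accession 7: 1384 + 264 = 1648
accession 8: 1648 + 264 = 1912
accession 9: 1912 + 264 = 2176
accession 10: 2176 + 264 = 2440
accession 11: 2440 + 264 = 2704
accession 12: 2704 + 264 = 2968
accession 13: 2968 + 264 = 3232
accession 14: 3232 + 264 = 3496
accession 15: 3496 + 264 = 3760
accession 16: 3760 + 264 = 4024
accession 17: 4024 + 264 = 4288
accession 18: 4288 + 264 = 4552
accession 19: 4552 + 264 = 4816
accession 20: 4816 + 264 = 5080
accession 21: 5080 + 264 = 5344

64, 328, 592, 856, 1120, 1384, 1648, 1912, 2176, 2440, 2704, 2968, 3232, 3496, 3760, 4024, 4288, 4552, 4816, 5080, 5344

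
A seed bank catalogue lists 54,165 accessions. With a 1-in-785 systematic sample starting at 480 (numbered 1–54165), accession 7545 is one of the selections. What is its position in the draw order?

10

k = 785
position = (7545 − 480)/785 + 1 = 7065/785 + 1 = 9 + 1 = 10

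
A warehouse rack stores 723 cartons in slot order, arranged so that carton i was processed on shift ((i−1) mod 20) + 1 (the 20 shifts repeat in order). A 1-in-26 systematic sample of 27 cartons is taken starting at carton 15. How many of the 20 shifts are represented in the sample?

Consecutive selections differ by k = 26, so their shift numbers differ by 26 mod 20 = 6.
gcd(26, 20) = 2, so the sample visits 20/2 = 10 distinct residues mod 20.
Start 15 is shift 15; the shifts hit are 1, 3, 5, 7, 9, 11, 13, 15, 17, 19.

10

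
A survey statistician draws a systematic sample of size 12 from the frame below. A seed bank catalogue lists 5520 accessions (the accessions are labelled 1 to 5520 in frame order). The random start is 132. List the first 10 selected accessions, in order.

k = N/n = 5520/12 = 460
accession 1: 132
accession 2: 132 + 460 = 592
accession 3: 592 + 460 = 1052
accession 4: 1052 + 460 = 1512
accession 5: 1512 + 460 = 1972
accession 6: 1972 + 460 = 2432
accession 7: 2432 + 460 = 2892
accession 8: 2892 + 460 = 3352
accession 9: 3352 + 460 = 3812
accession 10: 3812 + 460 = 4272

132, 592, 1052, 1512, 1972, 2432, 2892, 3352, 3812, 4272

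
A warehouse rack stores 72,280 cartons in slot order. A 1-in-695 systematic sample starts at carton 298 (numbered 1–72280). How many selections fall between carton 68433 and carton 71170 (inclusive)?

k = 695
First selection ≥ 68433: 298 + ⌈(68433−298)/695⌉·695 = 298 + 99×695 = 69103
Last selection ≤ 71170: 298 + ⌊(71170−298)/695⌋·695 = 298 + 101×695 = 70493
Count = 101 − 99 + 1 = 3

3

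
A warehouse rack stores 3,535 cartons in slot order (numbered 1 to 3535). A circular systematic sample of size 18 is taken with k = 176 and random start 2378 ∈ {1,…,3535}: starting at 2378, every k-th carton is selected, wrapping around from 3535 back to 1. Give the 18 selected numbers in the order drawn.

Selection 1: 2378
Selection 2: 2378 + 176 = 2554
Selection 3: 2554 + 176 = 2730
Selection 4: 2730 + 176 = 2906
Selection 5: 2906 + 176 = 3082
Selection 6: 3082 + 176 = 3258
Selection 7: 3258 + 176 = 3434
Selection 8: 3434 + 176 = 3610 → 3610 − 3535 = 75
Selection 9: 75 + 176 = 251
Selection 10: 251 + 176 = 427
Selection 11: 427 + 176 = 603
Selection 12: 603 + 176 = 779
Selection 13: 779 + 176 = 955
Selection 14: 955 + 176 = 1131
Selection 15: 1131 + 176 = 1307
Selection 16: 1307 + 176 = 1483
Selection 17: 1483 + 176 = 1659
Selection 18: 1659 + 176 = 1835

2378, 2554, 2730, 2906, 3082, 3258, 3434, 75, 251, 427, 603, 779, 955, 1131, 1307, 1483, 1659, 1835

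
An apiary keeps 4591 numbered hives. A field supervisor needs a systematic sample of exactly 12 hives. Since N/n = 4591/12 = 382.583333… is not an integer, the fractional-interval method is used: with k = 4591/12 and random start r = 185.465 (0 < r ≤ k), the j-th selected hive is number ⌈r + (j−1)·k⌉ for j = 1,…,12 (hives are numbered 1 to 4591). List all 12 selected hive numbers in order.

186, 569, 951, 1334, 1716, 2099, 2481, 2864, 3247, 3629, 4012, 4394

j=1: r + 0k = 185.465 → ⌈·⌉ = 186
j=2: r + 1k = 568.048333… → ⌈·⌉ = 569
j=3: r + 2k = 950.631666… → ⌈·⌉ = 951
j=4: r + 3k = 1333.215 → ⌈·⌉ = 1334
j=5: r + 4k = 1715.798333… → ⌈·⌉ = 1716
j=6: r + 5k = 2098.381666… → ⌈·⌉ = 2099
j=7: r + 6k = 2480.965 → ⌈·⌉ = 2481
j=8: r + 7k = 2863.548333… → ⌈·⌉ = 2864
j=9: r + 8k = 3246.131666… → ⌈·⌉ = 3247
j=10: r + 9k = 3628.715 → ⌈·⌉ = 3629
j=11: r + 10k = 4011.298333… → ⌈·⌉ = 4012
j=12: r + 11k = 4393.881666… → ⌈·⌉ = 4394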